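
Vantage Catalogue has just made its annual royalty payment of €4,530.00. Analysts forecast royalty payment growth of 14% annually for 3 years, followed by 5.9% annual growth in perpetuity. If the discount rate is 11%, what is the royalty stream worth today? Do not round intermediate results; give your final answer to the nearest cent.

€116236.85

D_1 = 5164.20000
D_2 = 5887.18800
D_3 = 6711.39432
Terminal value at year 3: TV = D_3×(1+g_2)/(r−g_2) = 7107.36658/0.051 = 139360.12912
P_0 = D_1/(1+r)^1 + D_2/(1+r)^2 + D_3/(1+r)^3 + TV/(1+r)^3
    = 4652.43243 + 4778.17385 + 4907.31368 + 101898.92531 = 116236.84527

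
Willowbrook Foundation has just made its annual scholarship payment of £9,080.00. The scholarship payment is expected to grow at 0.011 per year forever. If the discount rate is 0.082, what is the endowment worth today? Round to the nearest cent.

£129294.08

D₁ = D₀ × (1 + g) = £9,080.00 × 1.011 = £9,179.8800
Growing perpetuity: P = D₁ / (r − g) = £9,179.8800 / (0.082 − 0.011) = £129,294.08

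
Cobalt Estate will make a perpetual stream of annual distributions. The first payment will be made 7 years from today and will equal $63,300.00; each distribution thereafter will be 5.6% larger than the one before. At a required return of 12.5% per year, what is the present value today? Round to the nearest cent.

Value at end of year 6: C₁ / (r − g) = $63,300.00 / (0.125 − 0.056) = $917,391.3043
Discount to today: PV = $917,391.3043 / (1 + 0.125)^6 = $917,391.3043 / 2.027287 = $452,521.78

$452521.78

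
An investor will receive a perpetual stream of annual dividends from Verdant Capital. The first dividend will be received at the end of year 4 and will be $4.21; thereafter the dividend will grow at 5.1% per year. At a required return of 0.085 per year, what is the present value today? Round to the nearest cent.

Value at end of year 3: C₁ / (r − g) = $4.21 / (0.085 − 0.051) = $123.8235
Discount to today: PV = $123.8235 / (1 + 0.085)^3 = $123.8235 / 1.277289 = $96.94

$96.94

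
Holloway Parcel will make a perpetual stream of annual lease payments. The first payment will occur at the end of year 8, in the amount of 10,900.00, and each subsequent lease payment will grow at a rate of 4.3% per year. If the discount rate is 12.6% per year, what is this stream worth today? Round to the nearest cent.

Value at end of year 7: C₁ / (r − g) = 10,900.00 / (0.126 − 0.043) = 131,325.3012
Discount to today: PV = 131,325.3012 / (1 + 0.126)^7 = 131,325.3012 / 2.294926 = 57,224.19

57224.19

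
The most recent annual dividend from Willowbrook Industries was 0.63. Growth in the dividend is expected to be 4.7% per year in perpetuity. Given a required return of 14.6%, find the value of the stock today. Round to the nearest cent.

D₁ = D₀ × (1 + g) = 0.63 × 1.047 = 0.6596
Growing perpetuity: P = D₁ / (r − g) = 0.6596 / (0.146 − 0.047) = 6.66

6.66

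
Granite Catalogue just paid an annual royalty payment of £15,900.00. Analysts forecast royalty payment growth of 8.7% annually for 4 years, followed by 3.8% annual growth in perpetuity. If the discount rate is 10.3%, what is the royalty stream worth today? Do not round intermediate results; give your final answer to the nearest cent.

D_1 = 17283.30000
D_2 = 18786.94710
D_3 = 20421.41150
D_4 = 22198.07430
Terminal value at year 4: TV = D_4×(1+g_2)/(r−g_2) = 23041.60112/0.065 = 354486.17110
P_0 = D_1/(1+r)^1 + D_2/(1+r)^2 + D_3/(1+r)^3 + D_4/(1+r)^4 + TV/(1+r)^4
    = 15669.35630 + 15442.05829 + 15218.05745 + 14997.30594 + 239495.43941 = 300822.21739

£300822.22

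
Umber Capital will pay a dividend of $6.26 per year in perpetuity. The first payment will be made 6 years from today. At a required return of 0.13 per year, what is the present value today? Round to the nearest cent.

Value at end of year 5: C / r = $6.26 / 0.13 = $48.1538
Discount to today: PV = $48.1538 / (1 + 0.13)^5 = $48.1538 / 1.842435 = $26.14

$26.14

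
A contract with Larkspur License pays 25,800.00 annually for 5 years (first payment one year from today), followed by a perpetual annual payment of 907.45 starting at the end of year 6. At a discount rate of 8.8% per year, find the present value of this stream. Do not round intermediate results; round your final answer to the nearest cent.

PV of 5-year annuity: 25,800.00 × [1 − (1+0.088)^−5] / 0.088 = 100875.94108
Perpetuity value at year 5: 907.45 / 0.088 = 10311.93182
PV of perpetuity: 10311.93182 / (1+0.088)^5 = 6763.87474
Total PV = 100875.94108 + 6763.87474 = 107639.81582

107639.82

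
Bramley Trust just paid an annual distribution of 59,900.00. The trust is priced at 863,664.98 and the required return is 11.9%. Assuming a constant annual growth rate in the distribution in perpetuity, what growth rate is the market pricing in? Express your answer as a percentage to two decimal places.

4.64%

P = D₀(1+g)/(r−g) ⇒ P(r−g) = D₀(1+g) ⇒ g(P+D₀) = P·r − D₀
g = (P·r − D₀)/(P + D₀) = (863,664.98×0.119 − 59,900.00) / (863,664.98 + 59,900.00) = 0.046425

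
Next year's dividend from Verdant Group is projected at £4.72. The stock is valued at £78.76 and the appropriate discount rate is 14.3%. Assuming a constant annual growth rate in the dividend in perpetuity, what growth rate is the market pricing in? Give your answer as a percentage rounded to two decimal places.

8.31%

P = D₁/(r−g) ⇒ g = r − D₁/P = 0.143 − £4.72/£78.76 = 0.083071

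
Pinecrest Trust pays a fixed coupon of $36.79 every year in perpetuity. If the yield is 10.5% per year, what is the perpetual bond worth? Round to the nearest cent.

$350.38

Level perpetuity: PV = C / r = $36.79 / 0.105 = $350.38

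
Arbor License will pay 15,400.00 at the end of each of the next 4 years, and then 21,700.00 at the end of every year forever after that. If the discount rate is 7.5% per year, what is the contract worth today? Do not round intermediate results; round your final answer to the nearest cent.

PV of 4-year annuity: 15,400.00 × [1 − (1+0.075)^−4] / 0.075 = 51579.62455
Perpetuity value at year 4: 21,700.00 / 0.075 = 289333.33333
PV of perpetuity: 289333.33333 / (1+0.075)^4 = 216652.95328
Total PV = 51579.62455 + 216652.95328 = 268232.57783

268232.58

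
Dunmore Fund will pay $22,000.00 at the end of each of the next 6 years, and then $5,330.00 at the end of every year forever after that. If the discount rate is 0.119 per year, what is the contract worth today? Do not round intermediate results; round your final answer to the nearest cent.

$113521.63

PV of 6-year annuity: $22,000.00 × [1 − (1+0.119)^−6] / 0.119 = 90707.71595
Perpetuity value at year 6: $5,330.00 / 0.119 = 44789.91597
PV of perpetuity: 44789.91597 / (1+0.119)^6 = 22813.91024
Total PV = 90707.71595 + 22813.91024 = 113521.62619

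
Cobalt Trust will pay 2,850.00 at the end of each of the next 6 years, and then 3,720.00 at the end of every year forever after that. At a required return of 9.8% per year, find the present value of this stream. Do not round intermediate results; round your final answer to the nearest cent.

PV of 6-year annuity: 2,850.00 × [1 − (1+0.098)^−6] / 0.098 = 12485.58231
Perpetuity value at year 6: 3,720.00 / 0.098 = 37959.18367
PV of perpetuity: 37959.18367 / (1+0.098)^6 = 21662.21308
Total PV = 12485.58231 + 21662.21308 = 34147.79539

34147.80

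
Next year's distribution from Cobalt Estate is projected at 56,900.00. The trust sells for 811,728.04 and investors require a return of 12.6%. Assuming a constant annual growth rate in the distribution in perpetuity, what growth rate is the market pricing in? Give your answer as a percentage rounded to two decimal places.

5.59%

P = D₁/(r−g) ⇒ g = r − D₁/P = 0.126 − 56,900.00/811,728.04 = 0.055903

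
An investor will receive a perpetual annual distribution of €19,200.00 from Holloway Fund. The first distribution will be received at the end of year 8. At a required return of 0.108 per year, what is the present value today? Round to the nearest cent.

€86715.98

Value at end of year 7: C / r = €19,200.00 / 0.108 = €177,777.7778
Discount to today: PV = €177,777.7778 / (1 + 0.108)^7 = €177,777.7778 / 2.050115 = €86,715.98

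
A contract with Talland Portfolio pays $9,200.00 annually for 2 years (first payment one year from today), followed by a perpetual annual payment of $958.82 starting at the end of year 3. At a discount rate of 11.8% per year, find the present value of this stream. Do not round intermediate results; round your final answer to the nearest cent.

$22090.30

PV of 2-year annuity: $9,200.00 × [1 − (1+0.118)^−2] / 0.118 = 15589.42784
Perpetuity value at year 2: $958.82 / 0.118 = 8125.59322
PV of perpetuity: 8125.59322 / (1+0.118)^2 = 6500.86983
Total PV = 15589.42784 + 6500.86983 = 22090.29767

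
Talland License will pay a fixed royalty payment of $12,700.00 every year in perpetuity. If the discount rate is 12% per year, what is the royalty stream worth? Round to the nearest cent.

$105833.33

Level perpetuity: PV = C / r = $12,700.00 / 0.12 = $105,833.33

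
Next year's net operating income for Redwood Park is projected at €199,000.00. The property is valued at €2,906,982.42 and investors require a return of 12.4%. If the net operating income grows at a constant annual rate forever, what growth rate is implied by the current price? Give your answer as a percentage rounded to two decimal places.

P = D₁/(r−g) ⇒ g = r − D₁/P = 0.124 − €199,000.00/€2,906,982.42 = 0.055544

5.55%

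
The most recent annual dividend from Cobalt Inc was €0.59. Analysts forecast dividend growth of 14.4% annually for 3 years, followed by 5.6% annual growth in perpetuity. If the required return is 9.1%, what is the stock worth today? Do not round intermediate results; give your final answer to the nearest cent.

D_1 = 0.67496
D_2 = 0.77215
D_3 = 0.88334
Terminal value at year 3: TV = D_3×(1+g_2)/(r−g_2) = 0.93281/0.035 = 26.65176
P_0 = D_1/(1+r)^1 + D_2/(1+r)^2 + D_3/(1+r)^3 + TV/(1+r)^3
    = 0.61866 + 0.64872 + 0.68023 + 20.52351 = 22.47112

€22.47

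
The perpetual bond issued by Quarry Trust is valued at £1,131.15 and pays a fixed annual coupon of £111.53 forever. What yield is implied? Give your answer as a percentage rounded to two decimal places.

P = C/r ⇒ r = C/P = £111.53/£1,131.15 = 0.098599

9.86%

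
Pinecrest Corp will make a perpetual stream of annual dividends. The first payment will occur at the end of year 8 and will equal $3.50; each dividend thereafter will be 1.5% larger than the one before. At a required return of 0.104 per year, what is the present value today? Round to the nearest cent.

$19.67

Value at end of year 7: C₁ / (r − g) = $3.50 / (0.104 − 0.015) = $39.3258
Discount to today: PV = $39.3258 / (1 + 0.104)^7 = $39.3258 / 1.998865 = $19.67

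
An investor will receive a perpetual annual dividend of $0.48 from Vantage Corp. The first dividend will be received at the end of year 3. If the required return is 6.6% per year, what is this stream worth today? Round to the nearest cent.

Value at end of year 2: C / r = $0.48 / 0.066 = $7.2727
Discount to today: PV = $7.2727 / (1 + 0.066)^2 = $7.2727 / 1.136356 = $6.40

$6.40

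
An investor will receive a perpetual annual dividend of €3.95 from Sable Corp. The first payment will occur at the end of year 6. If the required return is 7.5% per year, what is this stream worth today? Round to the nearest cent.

Value at end of year 5: C / r = €3.95 / 0.075 = €52.6667
Discount to today: PV = €52.6667 / (1 + 0.075)^5 = €52.6667 / 1.435629 = €36.69

€36.69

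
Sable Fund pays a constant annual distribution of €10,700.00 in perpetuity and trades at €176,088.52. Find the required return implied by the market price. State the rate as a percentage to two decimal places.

P = C/r ⇒ r = C/P = €10,700.00/€176,088.52 = 0.060765

6.08%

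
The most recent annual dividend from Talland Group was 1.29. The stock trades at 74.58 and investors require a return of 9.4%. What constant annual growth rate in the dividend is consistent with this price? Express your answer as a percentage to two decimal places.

P = D₀(1+g)/(r−g) ⇒ P(r−g) = D₀(1+g) ⇒ g(P+D₀) = P·r − D₀
g = (P·r − D₀)/(P + D₀) = (74.58×0.094 − 1.29) / (74.58 + 1.29) = 0.075399

7.54%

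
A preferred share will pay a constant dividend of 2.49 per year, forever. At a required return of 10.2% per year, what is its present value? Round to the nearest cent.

Level perpetuity: PV = C / r = 2.49 / 0.102 = 24.41

24.41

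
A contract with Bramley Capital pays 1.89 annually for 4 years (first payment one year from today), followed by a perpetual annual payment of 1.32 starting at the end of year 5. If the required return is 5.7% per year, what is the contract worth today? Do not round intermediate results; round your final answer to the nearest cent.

25.15

PV of 4-year annuity: 1.89 × [1 − (1+0.057)^−4] / 0.057 = 6.59429
Perpetuity value at year 4: 1.32 / 0.057 = 23.15789
PV of perpetuity: 23.15789 / (1+0.057)^4 = 18.55236
Total PV = 6.59429 + 18.55236 = 25.14665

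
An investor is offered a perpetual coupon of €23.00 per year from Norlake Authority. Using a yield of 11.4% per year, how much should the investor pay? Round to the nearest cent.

Level perpetuity: PV = C / r = €23.00 / 0.114 = €201.75

€201.75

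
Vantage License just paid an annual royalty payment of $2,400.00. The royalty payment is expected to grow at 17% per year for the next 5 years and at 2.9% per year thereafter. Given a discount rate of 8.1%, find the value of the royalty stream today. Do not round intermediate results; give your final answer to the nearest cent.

D_1 = 2808.00000
D_2 = 3285.36000
D_3 = 3843.87120
D_4 = 4497.32930
D_5 = 5261.87529
Terminal value at year 5: TV = D_5×(1+g_2)/(r−g_2) = 5414.46967/0.052 = 104124.41671
P_0 = D_1/(1+r)^1 + D_2/(1+r)^2 + D_3/(1+r)^3 + D_4/(1+r)^4 + D_5/(1+r)^5 + TV/(1+r)^5
    = 2597.59482 + 2811.45785 + 3042.92848 + 3293.45636 + 3564.61049 + 70538.15756 = 85848.20556

$85848.21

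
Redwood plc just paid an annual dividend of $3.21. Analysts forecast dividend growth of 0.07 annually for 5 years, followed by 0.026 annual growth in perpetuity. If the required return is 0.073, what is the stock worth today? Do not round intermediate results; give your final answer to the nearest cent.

D_1 = 3.43470
D_2 = 3.67513
D_3 = 3.93239
D_4 = 4.20766
D_5 = 4.50219
Terminal value at year 5: TV = D_5×(1+g_2)/(r−g_2) = 4.61925/0.047 = 98.28187
P_0 = D_1/(1+r)^1 + D_2/(1+r)^2 + D_3/(1+r)^3 + D_4/(1+r)^4 + D_5/(1+r)^5 + TV/(1+r)^5
    = 3.20103 + 3.19208 + 3.18315 + 3.17425 + 3.16538 + 69.09949 = 85.01536

$85.02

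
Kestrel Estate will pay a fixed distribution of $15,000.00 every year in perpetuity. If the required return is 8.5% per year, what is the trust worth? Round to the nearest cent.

$176470.59

Level perpetuity: PV = C / r = $15,000.00 / 0.085 = $176,470.59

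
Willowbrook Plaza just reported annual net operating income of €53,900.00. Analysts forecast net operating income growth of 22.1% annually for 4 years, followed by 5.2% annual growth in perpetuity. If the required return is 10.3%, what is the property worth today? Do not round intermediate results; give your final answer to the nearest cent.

D_1 = 65811.90000
D_2 = 80356.32990
D_3 = 98115.07881
D_4 = 119798.51122
Terminal value at year 4: TV = D_4×(1+g_2)/(r−g_2) = 126028.03381/0.051 = 2471137.91781
P_0 = D_1/(1+r)^1 + D_2/(1+r)^2 + D_3/(1+r)^3 + D_4/(1+r)^4 + TV/(1+r)^4
    = 59666.27380 + 66049.42911 + 73115.46051 + 80937.42274 + 1669532.72007 = 1949301.30623

€1949301.31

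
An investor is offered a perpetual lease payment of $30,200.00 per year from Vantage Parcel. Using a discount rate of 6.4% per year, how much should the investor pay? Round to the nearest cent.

$471875.00

Level perpetuity: PV = C / r = $30,200.00 / 0.064 = $471,875.00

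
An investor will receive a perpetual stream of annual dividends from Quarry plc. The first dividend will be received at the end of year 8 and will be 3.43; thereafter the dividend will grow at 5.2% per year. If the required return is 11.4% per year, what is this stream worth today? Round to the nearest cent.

Value at end of year 7: C₁ / (r − g) = 3.43 / (0.114 − 0.052) = 55.3226
Discount to today: PV = 55.3226 / (1 + 0.114)^7 = 55.3226 / 2.129101 = 25.98

25.98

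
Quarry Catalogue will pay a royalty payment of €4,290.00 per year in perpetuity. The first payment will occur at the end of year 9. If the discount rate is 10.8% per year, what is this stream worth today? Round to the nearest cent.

Value at end of year 8: C / r = €4,290.00 / 0.108 = €39,722.2222
Discount to today: PV = €39,722.2222 / (1 + 0.108)^8 = €39,722.2222 / 2.271528 = €17,487.01

€17487.01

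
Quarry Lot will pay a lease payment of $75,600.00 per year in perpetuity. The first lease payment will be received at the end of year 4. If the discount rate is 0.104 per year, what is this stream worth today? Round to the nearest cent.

$540233.16

Value at end of year 3: C / r = $75,600.00 / 0.104 = $726,923.0769
Discount to today: PV = $726,923.0769 / (1 + 0.104)^3 = $726,923.0769 / 1.345573 = $540,233.16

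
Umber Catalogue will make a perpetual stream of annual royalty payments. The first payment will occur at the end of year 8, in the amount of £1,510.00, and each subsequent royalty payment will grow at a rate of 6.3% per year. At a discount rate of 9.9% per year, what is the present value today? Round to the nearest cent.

£21661.60

Value at end of year 7: C₁ / (r − g) = £1,510.00 / (0.099 − 0.063) = £41,944.4444
Discount to today: PV = £41,944.4444 / (1 + 0.099)^7 = £41,944.4444 / 1.936350 = £21,661.60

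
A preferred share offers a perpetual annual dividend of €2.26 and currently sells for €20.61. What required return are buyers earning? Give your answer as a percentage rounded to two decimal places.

10.97%

P = C/r ⇒ r = C/P = €2.26/€20.61 = 0.109656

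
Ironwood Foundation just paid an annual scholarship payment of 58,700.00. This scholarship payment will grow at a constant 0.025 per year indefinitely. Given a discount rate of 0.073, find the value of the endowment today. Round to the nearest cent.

1253489.58

D₁ = D₀ × (1 + g) = 58,700.00 × 1.025 = 60,167.5000
Growing perpetuity: P = D₁ / (r − g) = 60,167.5000 / (0.073 − 0.025) = 1,253,489.58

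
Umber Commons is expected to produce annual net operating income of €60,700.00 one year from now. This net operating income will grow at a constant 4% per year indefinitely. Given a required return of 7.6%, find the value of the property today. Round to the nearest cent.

Growing perpetuity: P = D₁ / (r − g) = €60,700.0000 / (0.076 − 0.04) = €1,686,111.11

€1686111.11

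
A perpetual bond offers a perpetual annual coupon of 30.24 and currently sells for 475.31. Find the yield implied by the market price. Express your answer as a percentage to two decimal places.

6.36%

P = C/r ⇒ r = C/P = 30.24/475.31 = 0.063622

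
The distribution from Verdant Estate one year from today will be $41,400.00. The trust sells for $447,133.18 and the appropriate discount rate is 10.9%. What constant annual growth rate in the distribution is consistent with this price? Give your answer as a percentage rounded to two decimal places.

P = D₁/(r−g) ⇒ g = r − D₁/P = 0.109 − $41,400.00/$447,133.18 = 0.016410

1.64%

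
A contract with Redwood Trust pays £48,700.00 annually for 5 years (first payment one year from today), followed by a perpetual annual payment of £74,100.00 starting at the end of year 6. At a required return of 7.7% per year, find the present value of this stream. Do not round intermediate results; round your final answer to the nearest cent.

PV of 5-year annuity: £48,700.00 × [1 − (1+0.077)^−5] / 0.077 = 195992.18483
Perpetuity value at year 5: £74,100.00 / 0.077 = 962337.66234
PV of perpetuity: 962337.66234 / (1+0.077)^5 = 664123.68091
Total PV = 195992.18483 + 664123.68091 = 860115.86573

£860115.87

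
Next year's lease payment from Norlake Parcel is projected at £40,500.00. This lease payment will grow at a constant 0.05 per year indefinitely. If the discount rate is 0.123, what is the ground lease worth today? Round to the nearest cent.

£554794.52

Growing perpetuity: P = D₁ / (r − g) = £40,500.0000 / (0.123 − 0.05) = £554,794.52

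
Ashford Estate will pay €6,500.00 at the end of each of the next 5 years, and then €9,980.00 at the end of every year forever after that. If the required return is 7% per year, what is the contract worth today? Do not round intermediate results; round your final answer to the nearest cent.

€128302.74

PV of 5-year annuity: €6,500.00 × [1 − (1+0.07)^−5] / 0.07 = 26651.28333
Perpetuity value at year 5: €9,980.00 / 0.07 = 142571.42857
PV of perpetuity: 142571.42857 / (1+0.07)^5 = 101651.45816
Total PV = 26651.28333 + 101651.45816 = 128302.74149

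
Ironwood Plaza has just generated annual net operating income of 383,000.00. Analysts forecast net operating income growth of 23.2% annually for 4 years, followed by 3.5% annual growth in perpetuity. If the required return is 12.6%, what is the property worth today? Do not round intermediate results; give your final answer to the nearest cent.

8171028.97

D_1 = 471856.00000
D_2 = 581326.59200
D_3 = 716194.36134
D_4 = 882351.45318
Terminal value at year 4: TV = D_4×(1+g_2)/(r−g_2) = 913233.75404/0.091 = 10035535.75865
P_0 = D_1/(1+r)^1 + D_2/(1+r)^2 + D_3/(1+r)^3 + D_4/(1+r)^4 + TV/(1+r)^4
    = 419055.06217 + 458504.29537 + 501667.22194 + 548893.44354 + 6242908.94574 = 8171028.96875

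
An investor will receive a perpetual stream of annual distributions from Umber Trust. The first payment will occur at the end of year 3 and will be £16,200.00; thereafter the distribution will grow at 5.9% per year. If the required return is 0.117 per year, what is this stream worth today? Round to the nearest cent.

£223862.15

Value at end of year 2: C₁ / (r − g) = £16,200.00 / (0.117 − 0.059) = £279,310.3448
Discount to today: PV = £279,310.3448 / (1 + 0.117)^2 = £279,310.3448 / 1.247689 = £223,862.15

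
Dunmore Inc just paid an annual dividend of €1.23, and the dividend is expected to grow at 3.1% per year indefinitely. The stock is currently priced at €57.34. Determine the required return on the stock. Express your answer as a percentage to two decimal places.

D₁ = €1.23 × 1.031 = €1.2681
P = D₁/(r − g) ⇒ r = D₁/P + g = €1.2681/€57.34 + 0.031 = 0.022116 + 0.031 = 0.053116

5.31%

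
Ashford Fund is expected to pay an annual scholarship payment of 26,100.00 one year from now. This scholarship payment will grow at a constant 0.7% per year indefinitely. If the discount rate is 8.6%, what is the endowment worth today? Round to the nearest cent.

Growing perpetuity: P = D₁ / (r − g) = 26,100.0000 / (0.086 − 0.007) = 330,379.75

330379.75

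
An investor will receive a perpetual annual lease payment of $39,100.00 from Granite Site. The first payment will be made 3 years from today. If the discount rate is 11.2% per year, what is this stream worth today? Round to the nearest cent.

$282324.89

Value at end of year 2: C / r = $39,100.00 / 0.112 = $349,107.1429
Discount to today: PV = $349,107.1429 / (1 + 0.112)^2 = $349,107.1429 / 1.236544 = $282,324.89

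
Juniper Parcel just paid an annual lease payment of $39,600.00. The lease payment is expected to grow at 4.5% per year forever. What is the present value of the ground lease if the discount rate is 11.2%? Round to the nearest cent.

D₁ = D₀ × (1 + g) = $39,600.00 × 1.045 = $41,382.0000
Growing perpetuity: P = D₁ / (r − g) = $41,382.0000 / (0.112 − 0.045) = $617,641.79

$617641.79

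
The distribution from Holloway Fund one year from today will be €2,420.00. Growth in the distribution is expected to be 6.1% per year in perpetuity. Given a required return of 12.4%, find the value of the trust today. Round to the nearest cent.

Growing perpetuity: P = D₁ / (r − g) = €2,420.0000 / (0.124 − 0.061) = €38,412.70

€38412.70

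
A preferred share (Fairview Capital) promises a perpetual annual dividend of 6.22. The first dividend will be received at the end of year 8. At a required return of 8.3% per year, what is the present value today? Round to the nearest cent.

Value at end of year 7: C / r = 6.22 / 0.083 = 74.9398
Discount to today: PV = 74.9398 / (1 + 0.083)^7 = 74.9398 / 1.747428 = 42.89

42.89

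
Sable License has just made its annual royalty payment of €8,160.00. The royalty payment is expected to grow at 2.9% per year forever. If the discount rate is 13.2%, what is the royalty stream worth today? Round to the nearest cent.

€81520.78

D₁ = D₀ × (1 + g) = €8,160.00 × 1.029 = €8,396.6400
Growing perpetuity: P = D₁ / (r − g) = €8,396.6400 / (0.132 − 0.029) = €81,520.78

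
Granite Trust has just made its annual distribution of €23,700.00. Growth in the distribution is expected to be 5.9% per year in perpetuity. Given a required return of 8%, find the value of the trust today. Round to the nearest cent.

D₁ = D₀ × (1 + g) = €23,700.00 × 1.059 = €25,098.3000
Growing perpetuity: P = D₁ / (r − g) = €25,098.3000 / (0.08 − 0.059) = €1,195,157.14

€1195157.14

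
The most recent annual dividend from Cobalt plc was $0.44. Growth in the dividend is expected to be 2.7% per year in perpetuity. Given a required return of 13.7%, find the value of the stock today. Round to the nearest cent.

$4.11

D₁ = D₀ × (1 + g) = $0.44 × 1.027 = $0.4519
Growing perpetuity: P = D₁ / (r − g) = $0.4519 / (0.137 − 0.027) = $4.11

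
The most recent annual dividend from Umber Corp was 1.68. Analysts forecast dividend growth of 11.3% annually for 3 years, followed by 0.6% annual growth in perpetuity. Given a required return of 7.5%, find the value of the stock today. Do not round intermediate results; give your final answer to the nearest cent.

32.59

D_1 = 1.86984
D_2 = 2.08113
D_3 = 2.31630
Terminal value at year 3: TV = D_3×(1+g_2)/(r−g_2) = 2.33020/0.069 = 33.77098
P_0 = D_1/(1+r)^1 + D_2/(1+r)^2 + D_3/(1+r)^3 + TV/(1+r)^3
    = 1.73939 + 1.80087 + 1.86453 + 27.18431 = 32.58909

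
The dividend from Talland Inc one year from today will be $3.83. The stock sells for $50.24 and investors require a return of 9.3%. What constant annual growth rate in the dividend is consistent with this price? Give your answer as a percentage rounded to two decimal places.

1.68%

P = D₁/(r−g) ⇒ g = r − D₁/P = 0.093 − $3.83/$50.24 = 0.016766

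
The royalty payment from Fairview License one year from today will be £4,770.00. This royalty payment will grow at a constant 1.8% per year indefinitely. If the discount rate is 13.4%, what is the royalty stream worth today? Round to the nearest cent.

Growing perpetuity: P = D₁ / (r − g) = £4,770.0000 / (0.134 − 0.018) = £41,120.69

£41120.69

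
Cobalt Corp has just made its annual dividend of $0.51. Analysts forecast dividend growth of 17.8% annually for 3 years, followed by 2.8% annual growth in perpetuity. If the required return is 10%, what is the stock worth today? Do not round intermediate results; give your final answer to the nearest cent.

D_1 = 0.60078
D_2 = 0.70772
D_3 = 0.83369
Terminal value at year 3: TV = D_3×(1+g_2)/(r−g_2) = 0.85704/0.072 = 11.90328
P_0 = D_1/(1+r)^1 + D_2/(1+r)^2 + D_3/(1+r)^3 + TV/(1+r)^3
    = 0.54616 + 0.58489 + 0.62637 + 8.94311 = 10.70053

$10.70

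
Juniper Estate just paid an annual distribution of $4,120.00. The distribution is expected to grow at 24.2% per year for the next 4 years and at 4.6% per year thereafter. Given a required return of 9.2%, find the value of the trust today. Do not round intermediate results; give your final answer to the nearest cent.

$179743.00

D_1 = 5117.04000
D_2 = 6355.36368
D_3 = 7893.36169
D_4 = 9803.55522
Terminal value at year 4: TV = D_4×(1+g_2)/(r−g_2) = 10254.51876/0.046 = 222924.32086
P_0 = D_1/(1+r)^1 + D_2/(1+r)^2 + D_3/(1+r)^3 + D_4/(1+r)^4 + TV/(1+r)^4
    = 4685.93407 + 5329.60633 + 6061.69511 + 6894.34554 + 156771.42241 = 179743.00345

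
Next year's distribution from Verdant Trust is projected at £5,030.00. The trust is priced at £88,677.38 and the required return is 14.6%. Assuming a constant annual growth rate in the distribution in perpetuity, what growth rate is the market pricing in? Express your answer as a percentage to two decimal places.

P = D₁/(r−g) ⇒ g = r − D₁/P = 0.146 − £5,030.00/£88,677.38 = 0.089278

8.93%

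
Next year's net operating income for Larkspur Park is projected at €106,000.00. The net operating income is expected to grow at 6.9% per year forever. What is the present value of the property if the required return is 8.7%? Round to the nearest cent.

Growing perpetuity: P = D₁ / (r − g) = €106,000.0000 / (0.087 − 0.069) = €5,888,888.89

€5888888.89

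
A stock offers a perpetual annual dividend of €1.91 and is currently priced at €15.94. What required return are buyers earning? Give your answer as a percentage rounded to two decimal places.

P = C/r ⇒ r = C/P = €1.91/€15.94 = 0.119824

11.98%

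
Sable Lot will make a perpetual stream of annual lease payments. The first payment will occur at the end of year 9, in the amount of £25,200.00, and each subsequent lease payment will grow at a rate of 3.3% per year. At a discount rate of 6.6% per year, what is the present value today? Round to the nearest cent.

Value at end of year 8: C₁ / (r − g) = £25,200.00 / (0.066 − 0.033) = £763,636.3636
Discount to today: PV = £763,636.3636 / (1 + 0.066)^8 = £763,636.3636 / 1.667468 = £457,961.49

£457961.49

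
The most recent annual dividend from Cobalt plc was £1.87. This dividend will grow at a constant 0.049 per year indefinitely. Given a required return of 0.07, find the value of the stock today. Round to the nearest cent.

D₁ = D₀ × (1 + g) = £1.87 × 1.049 = £1.9616
Growing perpetuity: P = D₁ / (r − g) = £1.9616 / (0.07 − 0.049) = £93.41

£93.41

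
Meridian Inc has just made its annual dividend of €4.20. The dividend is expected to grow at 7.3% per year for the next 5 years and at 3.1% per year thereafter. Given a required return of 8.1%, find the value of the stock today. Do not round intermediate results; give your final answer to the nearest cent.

€103.98

D_1 = 4.50660
D_2 = 4.83558
D_3 = 5.18858
D_4 = 5.56735
D_5 = 5.97376
Terminal value at year 5: TV = D_5×(1+g_2)/(r−g_2) = 6.15895/0.05 = 123.17897
P_0 = D_1/(1+r)^1 + D_2/(1+r)^2 + D_3/(1+r)^3 + D_4/(1+r)^4 + D_5/(1+r)^5 + TV/(1+r)^5
    = 4.16892 + 4.13807 + 4.10744 + 4.07704 + 4.04687 + 83.44649 = 103.98483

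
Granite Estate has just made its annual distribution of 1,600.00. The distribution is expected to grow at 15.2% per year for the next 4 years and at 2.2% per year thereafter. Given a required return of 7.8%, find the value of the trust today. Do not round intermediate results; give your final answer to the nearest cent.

45658.17

D_1 = 1843.20000
D_2 = 2123.36640
D_3 = 2446.11809
D_4 = 2817.92804
Terminal value at year 4: TV = D_4×(1+g_2)/(r−g_2) = 2879.92246/0.056 = 51427.18678
P_0 = D_1/(1+r)^1 + D_2/(1+r)^2 + D_3/(1+r)^3 + D_4/(1+r)^4 + TV/(1+r)^4
    = 1709.83302 + 1827.20561 + 1952.63530 + 2086.67521 + 38081.82250 = 45658.17164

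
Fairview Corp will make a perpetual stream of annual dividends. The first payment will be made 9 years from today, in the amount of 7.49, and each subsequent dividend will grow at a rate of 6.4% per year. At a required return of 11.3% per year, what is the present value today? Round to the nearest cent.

Value at end of year 8: C₁ / (r − g) = 7.49 / (0.113 − 0.064) = 152.8571
Discount to today: PV = 152.8571 / (1 + 0.113)^8 = 152.8571 / 2.354840 = 64.91

64.91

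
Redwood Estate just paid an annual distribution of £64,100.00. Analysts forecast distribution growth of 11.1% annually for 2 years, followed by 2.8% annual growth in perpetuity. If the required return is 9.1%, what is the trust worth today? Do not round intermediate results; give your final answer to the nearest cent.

D_1 = 71215.10000
D_2 = 79119.97610
Terminal value at year 2: TV = D_2×(1+g_2)/(r−g_2) = 81335.33543/0.063 = 1291037.07033
P_0 = D_1/(1+r)^1 + D_2/(1+r)^2 + TV/(1+r)^2
    = 65275.06874 + 66471.67862 + 1084648.97812 = 1216395.72549

£1216395.73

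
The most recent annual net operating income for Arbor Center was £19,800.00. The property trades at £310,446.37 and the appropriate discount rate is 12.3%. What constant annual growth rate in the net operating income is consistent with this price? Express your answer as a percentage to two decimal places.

5.57%

P = D₀(1+g)/(r−g) ⇒ P(r−g) = D₀(1+g) ⇒ g(P+D₀) = P·r − D₀
g = (P·r − D₀)/(P + D₀) = (£310,446.37×0.123 − £19,800.00) / (£310,446.37 + £19,800.00) = 0.055670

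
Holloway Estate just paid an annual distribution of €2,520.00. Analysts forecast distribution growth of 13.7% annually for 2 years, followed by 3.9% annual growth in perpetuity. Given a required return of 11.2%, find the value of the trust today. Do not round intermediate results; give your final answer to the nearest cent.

€42708.93

D_1 = 2865.24000
D_2 = 3257.77788
Terminal value at year 2: TV = D_2×(1+g_2)/(r−g_2) = 3384.83122/0.073 = 46367.55092
P_0 = D_1/(1+r)^1 + D_2/(1+r)^2 + TV/(1+r)^2
    = 2576.65468 + 2634.58306 + 37497.69593 = 42708.93367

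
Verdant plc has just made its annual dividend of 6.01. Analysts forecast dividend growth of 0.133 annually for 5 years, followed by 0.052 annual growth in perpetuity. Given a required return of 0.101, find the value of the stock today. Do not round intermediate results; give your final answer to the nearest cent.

D_1 = 6.80933
D_2 = 7.71497
D_3 = 8.74106
D_4 = 9.90362
D_5 = 11.22081
Terminal value at year 5: TV = D_5×(1+g_2)/(r−g_2) = 11.80429/0.049 = 240.90382
P_0 = D_1/(1+r)^1 + D_2/(1+r)^2 + D_3/(1+r)^3 + D_4/(1+r)^4 + D_5/(1+r)^5 + TV/(1+r)^5
    = 6.18468 + 6.36443 + 6.54941 + 6.73977 + 6.93565 + 148.90425 = 181.67819

181.68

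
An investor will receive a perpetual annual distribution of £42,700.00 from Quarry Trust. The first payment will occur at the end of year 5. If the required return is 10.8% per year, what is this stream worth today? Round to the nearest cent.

£262328.26

Value at end of year 4: C / r = £42,700.00 / 0.108 = £395,370.3704
Discount to today: PV = £395,370.3704 / (1 + 0.108)^4 = £395,370.3704 / 1.507159 = £262,328.26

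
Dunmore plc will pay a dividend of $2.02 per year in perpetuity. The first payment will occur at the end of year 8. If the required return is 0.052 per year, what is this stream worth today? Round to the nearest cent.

Value at end of year 7: C / r = $2.02 / 0.052 = $38.8462
Discount to today: PV = $38.8462 / (1 + 0.052)^7 = $38.8462 / 1.425969 = $27.24

$27.24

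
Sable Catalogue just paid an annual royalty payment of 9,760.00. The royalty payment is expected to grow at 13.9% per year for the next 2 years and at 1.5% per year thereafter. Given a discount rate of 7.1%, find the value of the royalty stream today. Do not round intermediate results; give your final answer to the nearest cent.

221495.01

D_1 = 11116.64000
D_2 = 12661.85296
Terminal value at year 2: TV = D_2×(1+g_2)/(r−g_2) = 12851.78075/0.056 = 229496.08490
P_0 = D_1/(1+r)^1 + D_2/(1+r)^2 + TV/(1+r)^2
    = 10379.68254 + 11038.71000 + 200076.61880 = 221495.01134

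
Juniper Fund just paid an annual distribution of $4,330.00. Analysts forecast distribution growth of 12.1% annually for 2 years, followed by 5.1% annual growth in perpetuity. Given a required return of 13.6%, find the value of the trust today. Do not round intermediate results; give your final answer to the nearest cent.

$60623.86

D_1 = 4853.93000
D_2 = 5441.25553
Terminal value at year 2: TV = D_2×(1+g_2)/(r−g_2) = 5718.75956/0.085 = 67279.52426
P_0 = D_1/(1+r)^1 + D_2/(1+r)^2 + TV/(1+r)^2
    = 4272.82570 + 4216.40635 + 52134.62441 = 60623.85646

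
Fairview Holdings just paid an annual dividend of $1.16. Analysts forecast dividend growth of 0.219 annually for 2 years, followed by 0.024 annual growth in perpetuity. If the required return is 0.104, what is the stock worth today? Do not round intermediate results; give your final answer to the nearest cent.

$20.80

D_1 = 1.41404
D_2 = 1.72371
Terminal value at year 2: TV = D_2×(1+g_2)/(r−g_2) = 1.76508/0.08 = 22.06355
P_0 = D_1/(1+r)^1 + D_2/(1+r)^2 + TV/(1+r)^2
    = 1.28083 + 1.41425 + 18.10244 = 20.79753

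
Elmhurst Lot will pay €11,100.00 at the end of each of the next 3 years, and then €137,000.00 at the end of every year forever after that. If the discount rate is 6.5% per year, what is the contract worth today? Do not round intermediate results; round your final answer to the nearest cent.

PV of 3-year annuity: €11,100.00 × [1 − (1+0.065)^−3] / 0.065 = 29398.07817
Perpetuity value at year 3: €137,000.00 / 0.065 = 2107692.30769
PV of perpetuity: 2107692.30769 / (1+0.065)^3 = 1744851.16272
Total PV = 29398.07817 + 1744851.16272 = 1774249.24089

€1774249.24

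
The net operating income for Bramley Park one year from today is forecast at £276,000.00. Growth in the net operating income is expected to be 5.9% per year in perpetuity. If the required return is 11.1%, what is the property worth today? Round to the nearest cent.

Growing perpetuity: P = D₁ / (r − g) = £276,000.0000 / (0.111 − 0.059) = £5,307,692.31

£5307692.31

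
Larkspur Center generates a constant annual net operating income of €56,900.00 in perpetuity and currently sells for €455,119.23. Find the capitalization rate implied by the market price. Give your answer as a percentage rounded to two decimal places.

P = C/r ⇒ r = C/P = €56,900.00/€455,119.23 = 0.125022

12.50%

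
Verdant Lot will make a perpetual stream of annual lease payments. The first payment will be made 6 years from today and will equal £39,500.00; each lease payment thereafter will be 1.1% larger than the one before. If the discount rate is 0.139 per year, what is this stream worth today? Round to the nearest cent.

Value at end of year 5: C₁ / (r − g) = £39,500.00 / (0.139 − 0.011) = £308,593.7500
Discount to today: PV = £308,593.7500 / (1 + 0.139)^5 = £308,593.7500 / 1.916985 = £160,978.73

£160978.73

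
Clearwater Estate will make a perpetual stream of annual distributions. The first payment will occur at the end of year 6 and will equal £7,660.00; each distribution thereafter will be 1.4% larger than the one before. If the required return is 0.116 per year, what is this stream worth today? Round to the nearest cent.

£43381.81

Value at end of year 5: C₁ / (r − g) = £7,660.00 / (0.116 − 0.014) = £75,098.0392
Discount to today: PV = £75,098.0392 / (1 + 0.116)^5 = £75,098.0392 / 1.731095 = £43,381.81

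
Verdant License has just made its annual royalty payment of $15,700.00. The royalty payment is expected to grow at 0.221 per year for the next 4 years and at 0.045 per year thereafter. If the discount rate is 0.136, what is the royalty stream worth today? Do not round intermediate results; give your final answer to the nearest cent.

$316075.37

D_1 = 19169.70000
D_2 = 23406.20370
D_3 = 28578.97472
D_4 = 34894.92813
Terminal value at year 4: TV = D_4×(1+g_2)/(r−g_2) = 36465.19990/0.091 = 400716.48238
P_0 = D_1/(1+r)^1 + D_2/(1+r)^2 + D_3/(1+r)^3 + D_4/(1+r)^4 + TV/(1+r)^4
    = 16874.73592 + 18137.37020 + 19494.47977 + 20953.13363 + 240615.65539 = 316075.37491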